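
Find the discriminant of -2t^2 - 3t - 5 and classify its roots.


D = b^2 - 4ac = (-3)^2 - 4(-2)(-5) = 9 - 40 = -31
Since D < 0: two complex conjugate roots (no real roots)


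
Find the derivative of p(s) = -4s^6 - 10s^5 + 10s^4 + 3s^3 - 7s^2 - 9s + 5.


Apply the power rule term by term:
  d/ds(-4s^6) = -24s^5
  d/ds(-10s^5) = -50s^4
  d/ds(10s^4) = 40s^3
  d/ds(3s^3) = 9s^2
  d/ds(-7s^2) = -14s
  d/ds(-9s) = -9
  d/ds(5) = 0
p'(s) = -24s^5 - 50s^4 + 40s^3 + 9s^2 - 14s - 9


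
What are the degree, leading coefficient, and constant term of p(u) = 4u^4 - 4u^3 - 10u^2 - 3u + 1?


Highest power of u is 4, with coefficient 4. Constant term is 1.
Degree = 4, leading coefficient = 4, constant term = 1


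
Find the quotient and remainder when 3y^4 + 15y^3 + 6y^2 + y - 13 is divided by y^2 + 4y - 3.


(3y^4 + 15y^3 + 6y^2 + y - 13) / (y^2 + 4y - 3)
Step 1: 3y^2 * (y^2 + 4y - 3) = 3y^4 + 12y^3 - 9y^2; subtract.
Step 2: 3y * (y^2 + 4y - 3) = 3y^3 + 12y^2 - 9y; subtract.
Step 3: 3 * (y^2 + 4y - 3) = 3y^2 + 12y - 9; subtract.
Quotient: 3y^2 + 3y + 3, Remainder: -2y - 4


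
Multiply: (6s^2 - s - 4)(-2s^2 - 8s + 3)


Distribute each term of the first polynomial:
  (6s^2)(-2s^2 - 8s + 3) = -12s^4 - 48s^3 + 18s^2
  (-s)(-2s^2 - 8s + 3) = 2s^3 + 8s^2 - 3s
  (-4)(-2s^2 - 8s + 3) = 8s^2 + 32s - 12
Sum: -12s^4 - 46s^3 + 34s^2 + 29s - 12


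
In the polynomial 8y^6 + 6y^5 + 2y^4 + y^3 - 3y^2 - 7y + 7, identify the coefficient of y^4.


Read off the coefficient of y^4: 2


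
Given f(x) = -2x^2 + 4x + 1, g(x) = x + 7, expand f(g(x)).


Substitute g(x) into f:
f(g(x)) = -2*(x + 7)^2 + 4*(x + 7) + 1
(x + 7)^2 = x^2 + 14x + 49
Expand and combine: -2x^2 - 24x - 69


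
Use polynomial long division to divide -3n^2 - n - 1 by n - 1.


(-3n^2 - n - 1) / (n - 1)
Step 1: -3n * (n - 1) = -3n^2 + 3n; subtract.
Step 2: -4 * (n - 1) = -4n + 4; subtract.
Quotient: -3n - 4, Remainder: -5


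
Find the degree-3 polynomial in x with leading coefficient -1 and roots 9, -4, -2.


p(x) = -(x - 9)(x + 4)(x + 2)
Expand: -x^3 + 3x^2 + 46x + 72


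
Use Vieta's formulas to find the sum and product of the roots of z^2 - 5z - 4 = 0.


For az^2+bz+c=0: sum = -b/a, product = c/a.
a=1, b=-5, c=-4
Sum = -(-5)/1 = 5
Product = (-4)/1 = -4


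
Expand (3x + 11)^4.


Expand (3x + 11)^4 by repeated multiplication:
  (3x + 11)^2 = 9x^2 + 66x + 121
  (3x + 11)^3 = 27x^3 + 297x^2 + 1089x + 1331
= 81x^4 + 1188x^3 + 6534x^2 + 15972x + 14641


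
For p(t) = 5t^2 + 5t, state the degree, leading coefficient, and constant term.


Highest power of t is 2, with coefficient 5. Constant term is 0.
Degree = 2, leading coefficient = 5, constant term = 0


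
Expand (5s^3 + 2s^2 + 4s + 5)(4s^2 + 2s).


Distribute each term of the first polynomial:
  (5s^3)(4s^2 + 2s) = 20s^5 + 10s^4
  (2s^2)(4s^2 + 2s) = 8s^4 + 4s^3
  (4s)(4s^2 + 2s) = 16s^3 + 8s^2
  (5)(4s^2 + 2s) = 20s^2 + 10s
Sum: 20s^5 + 18s^4 + 20s^3 + 28s^2 + 10s


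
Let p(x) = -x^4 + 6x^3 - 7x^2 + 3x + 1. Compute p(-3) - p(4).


p(-3) = -314
p(4) = 29
p(-3) - p(4) = -314 - 29 = -343


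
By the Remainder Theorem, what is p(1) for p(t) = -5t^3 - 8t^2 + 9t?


By the Remainder Theorem, the remainder equals p(1):
  -5*(1)^3 = -5
  -8*(1)^2 = -8
  9*(1)^1 = 9
  constant: 0
Sum: -5 - 8 + 9 + 0 = -4


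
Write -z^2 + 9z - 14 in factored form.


Roots satisfy r1 + r2 = -b/a = 9 and r1*r2 = c/a = 14.
So r1 = 7, r2 = 2.
-z^2 + 9z - 14 = -(z - r1)(z - r2) = -(z - 7)(z - 2)


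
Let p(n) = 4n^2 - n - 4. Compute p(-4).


Using direct substitution:
  4 * (-4)^2 = 64
  -1 * (-4)^1 = 4
  constant: -4
Sum = 64 + 4 - 4 = 64


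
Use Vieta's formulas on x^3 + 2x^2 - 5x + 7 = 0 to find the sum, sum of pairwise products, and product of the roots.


Monic cubic x^3+bx^2+cx+d=0: sum=-b, pairwise sum=c, product=-d.
b=2, c=-5, d=7
r1+r2+r3 = -2
r1r2+r1r3+r2r3 = -5
r1r2r3 = -7


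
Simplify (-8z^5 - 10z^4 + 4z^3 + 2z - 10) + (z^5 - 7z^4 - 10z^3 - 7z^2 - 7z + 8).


Align terms by degree and add:
  -8z^5 - 10z^4 + 4z^3 + 2z - 10
+ z^5 - 7z^4 - 10z^3 - 7z^2 - 7z + 8
= -7z^5 - 17z^4 - 6z^3 - 7z^2 - 5z - 2


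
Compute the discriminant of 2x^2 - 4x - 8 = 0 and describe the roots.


D = b^2 - 4ac = (-4)^2 - 4(2)(-8) = 16 + 64 = 80
Since D > 0: two distinct irrational roots


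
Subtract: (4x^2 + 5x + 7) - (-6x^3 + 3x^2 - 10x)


Distribute the minus sign:
  (4x^2 + 5x + 7)
- (-6x^3 + 3x^2 - 10x)
Negate second polynomial: 6x^3 - 3x^2 + 10x
Add: 6x^3 + x^2 + 15x + 7


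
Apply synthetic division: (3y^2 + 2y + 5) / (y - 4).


Synthetic division with c = 4. Coefficients: 3, 2, 5
Bring down 3.
  3 * 4 = 12; 12 + 2 = 14
  14 * 4 = 56; 56 + 5 = 61
Quotient: 3y + 14, Remainder: 61


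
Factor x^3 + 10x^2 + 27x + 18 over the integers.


Try integer roots (divisors of 18). x=-1: p(-1)=0.
Divide out (x + 1): quotient is x^2 + 9x + 18.
Factor the quadratic: (x + 3)(x + 6)
Result: (x + 1)(x + 3)(x + 6)


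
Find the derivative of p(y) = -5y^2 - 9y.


Apply the power rule term by term:
  d/dy(-5y^2) = -10y
  d/dy(-9y) = -9
p'(y) = -10y - 9


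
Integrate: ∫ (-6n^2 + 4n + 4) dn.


Reverse power rule on each term:
  ∫ -6n^2 dn = -2n^3
  ∫ 4n dn = 2n^2
  ∫ 4 dn = 4n
F(n) = -2n^3 + 2n^2 + 4n + C


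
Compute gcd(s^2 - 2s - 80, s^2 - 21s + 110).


Factor each:
  s^2 - 2s - 80 = (s - 10)(s + 8)
  s^2 - 21s + 110 = (s - 10)(s - 11)
Common monic factor: s - 10


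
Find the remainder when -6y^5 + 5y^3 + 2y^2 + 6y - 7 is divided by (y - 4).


By the Remainder Theorem, the remainder equals p(4):
  -6*(4)^5 = -6144
  0*(4)^4 = 0
  5*(4)^3 = 320
  2*(4)^2 = 32
  6*(4)^1 = 24
  constant: -7
Sum: -6144 + 0 + 320 + 32 + 24 - 7 = -5775


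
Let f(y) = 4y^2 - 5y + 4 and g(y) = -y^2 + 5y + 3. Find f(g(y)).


Substitute g(y) into f:
f(g(y)) = 4*(-y^2 + 5y + 3)^2 + (-5)*(-y^2 + 5y + 3) + 4
(-y^2 + 5y + 3)^2 = y^4 - 10y^3 + 19y^2 + 30y + 9
Expand and combine: 4y^4 - 40y^3 + 81y^2 + 95y + 25


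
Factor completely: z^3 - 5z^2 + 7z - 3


Try integer roots (divisors of -3). z=3: p(3)=0.
Divide out (z - 3): quotient is z^2 - 2z + 1.
Factor the quadratic: (z - 1)(z - 1)
Result: (z - 3)(z - 1)(z - 1)


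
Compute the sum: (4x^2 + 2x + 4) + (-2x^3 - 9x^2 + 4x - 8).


Align terms by degree and add:
  4x^2 + 2x + 4
  -2x^3 - 9x^2 + 4x - 8
= -2x^3 - 5x^2 + 6x - 4


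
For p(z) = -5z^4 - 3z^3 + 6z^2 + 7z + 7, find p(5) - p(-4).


p(5) = -3308
p(-4) = -1013
p(5) - p(-4) = -3308 + 1013 = -2295


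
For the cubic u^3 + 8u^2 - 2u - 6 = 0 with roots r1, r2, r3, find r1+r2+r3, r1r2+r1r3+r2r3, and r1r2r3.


Monic cubic u^3+bu^2+cu+d=0: sum=-b, pairwise sum=c, product=-d.
b=8, c=-2, d=-6
r1+r2+r3 = -8
r1r2+r1r3+r2r3 = -2
r1r2r3 = 6


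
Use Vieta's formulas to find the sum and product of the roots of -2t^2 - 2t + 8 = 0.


For at^2+bt+c=0: sum = -b/a, product = c/a.
a=-2, b=-2, c=8
Sum = -(-2)/-2 = -1
Product = (8)/-2 = -4


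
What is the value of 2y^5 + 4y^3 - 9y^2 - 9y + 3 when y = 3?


Using direct substitution:
  2 * (3)^5 = 486
  0 * (3)^4 = 0
  4 * (3)^3 = 108
  -9 * (3)^2 = -81
  -9 * (3)^1 = -27
  constant: 3
Sum = 486 + 0 + 108 - 81 - 27 + 3 = 489


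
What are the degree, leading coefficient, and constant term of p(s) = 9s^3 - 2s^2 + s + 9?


Highest power of s is 3, with coefficient 9. Constant term is 9.
Degree = 3, leading coefficient = 9, constant term = 9


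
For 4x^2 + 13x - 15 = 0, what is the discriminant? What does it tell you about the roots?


D = b^2 - 4ac = (13)^2 - 4(4)(-15) = 169 + 240 = 409
Since D > 0: two distinct irrational roots


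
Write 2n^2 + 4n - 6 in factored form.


Roots satisfy r1 + r2 = -b/a = -2 and r1*r2 = c/a = -3.
So r1 = 1, r2 = -3.
2n^2 + 4n - 6 = 2(n - r1)(n - r2) = 2(n - 1)(n + 3)


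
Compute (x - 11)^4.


Expand (x - 11)^4 by repeated multiplication:
  (x - 11)^2 = x^2 - 22x + 121
  (x - 11)^3 = x^3 - 33x^2 + 363x - 1331
= x^4 - 44x^3 + 726x^2 - 5324x + 14641


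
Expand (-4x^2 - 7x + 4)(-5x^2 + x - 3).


Distribute each term of the first polynomial:
  (-4x^2)(-5x^2 + x - 3) = 20x^4 - 4x^3 + 12x^2
  (-7x)(-5x^2 + x - 3) = 35x^3 - 7x^2 + 21x
  (4)(-5x^2 + x - 3) = -20x^2 + 4x - 12
Sum: 20x^4 + 31x^3 - 15x^2 + 25x - 12


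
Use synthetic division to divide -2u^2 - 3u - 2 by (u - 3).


Synthetic division with c = 3. Coefficients: -2, -3, -2
Bring down -2.
  -2 * 3 = -6; -6 - 3 = -9
  -9 * 3 = -27; -27 - 2 = -29
Quotient: -2u - 9, Remainder: -29


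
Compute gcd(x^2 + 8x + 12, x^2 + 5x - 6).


Factor each:
  x^2 + 8x + 12 = (x + 6)(x + 2)
  x^2 + 5x - 6 = (x + 6)(x - 1)
Common monic factor: x + 6


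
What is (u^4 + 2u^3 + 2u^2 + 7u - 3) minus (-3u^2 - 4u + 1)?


Distribute the minus sign:
  (u^4 + 2u^3 + 2u^2 + 7u - 3)
- (-3u^2 - 4u + 1)
Negate second polynomial: 3u^2 + 4u - 1
Add: u^4 + 2u^3 + 5u^2 + 11u - 4


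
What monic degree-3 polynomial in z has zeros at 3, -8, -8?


p(z) = (z - 3)(z + 8)(z + 8)
Expand: z^3 + 13z^2 + 16z - 192


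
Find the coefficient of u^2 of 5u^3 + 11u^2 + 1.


Read off the coefficient of u^2: 11


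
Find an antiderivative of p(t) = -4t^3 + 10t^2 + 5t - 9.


Reverse power rule on each term:
  ∫ -4t^3 dt = -t^4
  ∫ 10t^2 dt = (10/3)t^3
  ∫ 5t dt = (5/2)t^2
  ∫ -9 dt = -9t
F(t) = -t^4 + (10/3)t^3 + (5/2)t^2 - 9t + C


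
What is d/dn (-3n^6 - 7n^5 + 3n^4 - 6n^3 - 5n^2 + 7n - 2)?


Apply the power rule term by term:
  d/dn(-3n^6) = -18n^5
  d/dn(-7n^5) = -35n^4
  d/dn(3n^4) = 12n^3
  d/dn(-6n^3) = -18n^2
  d/dn(-5n^2) = -10n
  d/dn(7n) = 7
  d/dn(-2) = 0
p'(n) = -18n^5 - 35n^4 + 12n^3 - 18n^2 - 10n + 7


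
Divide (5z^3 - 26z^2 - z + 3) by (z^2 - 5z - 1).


(5z^3 - 26z^2 - z + 3) / (z^2 - 5z - 1)
Step 1: 5z * (z^2 - 5z - 1) = 5z^3 - 25z^2 - 5z; subtract.
Step 2: -1 * (z^2 - 5z - 1) = -z^2 + 5z + 1; subtract.
Quotient: 5z - 1, Remainder: -z + 2


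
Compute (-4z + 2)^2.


Expand (-4z + 2)^2 by repeated multiplication:
= 16z^2 - 16z + 4


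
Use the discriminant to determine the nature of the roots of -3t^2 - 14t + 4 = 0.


D = b^2 - 4ac = (-14)^2 - 4(-3)(4) = 196 + 48 = 244
Since D > 0: two distinct irrational roots


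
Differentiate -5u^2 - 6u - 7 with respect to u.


Apply the power rule term by term:
  d/du(-5u^2) = -10u
  d/du(-6u) = -6
  d/du(-7) = 0
p'(u) = -10u - 6


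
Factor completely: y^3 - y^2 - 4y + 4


Try integer roots (divisors of 4). y=1: p(1)=0.
Divide out (y - 1): quotient is y^2 - 4.
Factor the quadratic: (y - 2)(y + 2)
Result: (y - 1)(y - 2)(y + 2)


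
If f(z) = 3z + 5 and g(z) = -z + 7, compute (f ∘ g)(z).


Substitute g(z) into f:
f(g(z)) = 3*(-z + 7) + 5
Expand and combine: -3z + 26


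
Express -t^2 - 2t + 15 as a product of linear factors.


Roots satisfy r1 + r2 = -b/a = -2 and r1*r2 = c/a = -15.
So r1 = -5, r2 = 3.
-t^2 - 2t + 15 = -(t - r1)(t - r2) = -(t + 5)(t - 3)


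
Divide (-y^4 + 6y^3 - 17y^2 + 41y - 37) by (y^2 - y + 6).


(-y^4 + 6y^3 - 17y^2 + 41y - 37) / (y^2 - y + 6)
Step 1: -y^2 * (y^2 - y + 6) = -y^4 + y^3 - 6y^2; subtract.
Step 2: 5y * (y^2 - y + 6) = 5y^3 - 5y^2 + 30y; subtract.
Step 3: -6 * (y^2 - y + 6) = -6y^2 + 6y - 36; subtract.
Quotient: -y^2 + 5y - 6, Remainder: 5y - 1


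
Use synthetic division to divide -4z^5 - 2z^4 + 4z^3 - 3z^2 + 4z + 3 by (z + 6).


Synthetic division with c = -6. Coefficients: -4, -2, 4, -3, 4, 3
Bring down -4.
  -4 * -6 = 24; 24 - 2 = 22
  22 * -6 = -132; -132 + 4 = -128
  -128 * -6 = 768; 768 - 3 = 765
  765 * -6 = -4590; -4590 + 4 = -4586
  -4586 * -6 = 27516; 27516 + 3 = 27519
Quotient: -4z^4 + 22z^3 - 128z^2 + 765z - 4586, Remainder: 27519


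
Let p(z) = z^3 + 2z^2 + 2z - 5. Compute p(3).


Using direct substitution:
  1 * (3)^3 = 27
  2 * (3)^2 = 18
  2 * (3)^1 = 6
  constant: -5
Sum = 27 + 18 + 6 - 5 = 46


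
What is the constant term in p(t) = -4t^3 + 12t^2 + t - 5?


Read off the constant term: -5


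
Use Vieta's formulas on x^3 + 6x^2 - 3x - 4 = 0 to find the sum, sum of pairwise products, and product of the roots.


Monic cubic x^3+bx^2+cx+d=0: sum=-b, pairwise sum=c, product=-d.
b=6, c=-3, d=-4
r1+r2+r3 = -6
r1r2+r1r3+r2r3 = -3
r1r2r3 = 4


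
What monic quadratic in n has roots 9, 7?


p(n) = (n - 9)(n - 7)
Expand: n^2 - 16n + 63


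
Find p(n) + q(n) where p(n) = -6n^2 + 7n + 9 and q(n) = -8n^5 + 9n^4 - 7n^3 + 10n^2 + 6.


Align terms by degree and add:
  -6n^2 + 7n + 9
  -8n^5 + 9n^4 - 7n^3 + 10n^2 + 6
= -8n^5 + 9n^4 - 7n^3 + 4n^2 + 7n + 15


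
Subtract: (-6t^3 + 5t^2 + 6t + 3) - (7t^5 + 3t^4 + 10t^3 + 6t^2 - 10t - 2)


Distribute the minus sign:
  (-6t^3 + 5t^2 + 6t + 3)
- (7t^5 + 3t^4 + 10t^3 + 6t^2 - 10t - 2)
Negate second polynomial: -7t^5 - 3t^4 - 10t^3 - 6t^2 + 10t + 2
Add: -7t^5 - 3t^4 - 16t^3 - t^2 + 16t + 5


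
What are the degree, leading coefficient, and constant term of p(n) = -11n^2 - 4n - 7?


Highest power of n is 2, with coefficient -11. Constant term is -7.
Degree = 2, leading coefficient = -11, constant term = -7


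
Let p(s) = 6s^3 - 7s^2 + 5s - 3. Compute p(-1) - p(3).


p(-1) = -21
p(3) = 111
p(-1) - p(3) = -21 - 111 = -132


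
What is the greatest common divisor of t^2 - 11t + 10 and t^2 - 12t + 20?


Factor each:
  t^2 - 11t + 10 = (t - 10)(t - 1)
  t^2 - 12t + 20 = (t - 10)(t - 2)
Common monic factor: t - 10


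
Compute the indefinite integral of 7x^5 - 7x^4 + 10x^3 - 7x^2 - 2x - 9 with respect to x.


Reverse power rule on each term:
  ∫ 7x^5 dx = (7/6)x^6
  ∫ -7x^4 dx = -(7/5)x^5
  ∫ 10x^3 dx = (5/2)x^4
  ∫ -7x^2 dx = -(7/3)x^3
  ∫ -2x dx = -x^2
  ∫ -9 dx = -9x
F(x) = (7/6)x^6 - (7/5)x^5 + (5/2)x^4 - (7/3)x^3 - x^2 - 9x + C


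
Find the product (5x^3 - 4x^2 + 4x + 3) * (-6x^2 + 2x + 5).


Distribute each term of the first polynomial:
  (5x^3)(-6x^2 + 2x + 5) = -30x^5 + 10x^4 + 25x^3
  (-4x^2)(-6x^2 + 2x + 5) = 24x^4 - 8x^3 - 20x^2
  (4x)(-6x^2 + 2x + 5) = -24x^3 + 8x^2 + 20x
  (3)(-6x^2 + 2x + 5) = -18x^2 + 6x + 15
Sum: -30x^5 + 34x^4 - 7x^3 - 30x^2 + 26x + 15


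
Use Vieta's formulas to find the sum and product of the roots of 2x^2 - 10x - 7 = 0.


For ax^2+bx+c=0: sum = -b/a, product = c/a.
a=2, b=-10, c=-7
Sum = -(-10)/2 = 5
Product = (-7)/2 = -7/2


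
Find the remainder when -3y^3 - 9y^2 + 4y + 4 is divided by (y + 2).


By the Remainder Theorem, the remainder equals p(-2):
  -3*(-2)^3 = 24
  -9*(-2)^2 = -36
  4*(-2)^1 = -8
  constant: 4
Sum: 24 - 36 - 8 + 4 = -16


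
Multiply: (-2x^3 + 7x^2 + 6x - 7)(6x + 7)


Distribute each term of the first polynomial:
  (-2x^3)(6x + 7) = -12x^4 - 14x^3
  (7x^2)(6x + 7) = 42x^3 + 49x^2
  (6x)(6x + 7) = 36x^2 + 42x
  (-7)(6x + 7) = -42x - 49
Sum: -12x^4 + 28x^3 + 85x^2 - 49


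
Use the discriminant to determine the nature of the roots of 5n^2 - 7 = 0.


D = b^2 - 4ac = (0)^2 - 4(5)(-7) = 0 + 140 = 140
Since D > 0: two distinct irrational roots


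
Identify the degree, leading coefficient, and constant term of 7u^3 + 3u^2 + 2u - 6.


Highest power of u is 3, with coefficient 7. Constant term is -6.
Degree = 3, leading coefficient = 7, constant term = -6


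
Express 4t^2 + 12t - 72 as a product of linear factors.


Roots satisfy r1 + r2 = -b/a = -3 and r1*r2 = c/a = -18.
So r1 = -6, r2 = 3.
4t^2 + 12t - 72 = 4(t - r1)(t - r2) = 4(t + 6)(t - 3)


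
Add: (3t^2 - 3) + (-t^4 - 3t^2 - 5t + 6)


Align terms by degree and add:
  3t^2 - 3
  -t^4 - 3t^2 - 5t + 6
= -t^4 - 5t + 3


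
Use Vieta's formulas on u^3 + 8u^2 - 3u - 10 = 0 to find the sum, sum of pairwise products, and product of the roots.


Monic cubic u^3+bu^2+cu+d=0: sum=-b, pairwise sum=c, product=-d.
b=8, c=-3, d=-10
r1+r2+r3 = -8
r1r2+r1r3+r2r3 = -3
r1r2r3 = 10


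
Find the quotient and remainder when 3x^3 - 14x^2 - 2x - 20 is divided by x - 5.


(3x^3 - 14x^2 - 2x - 20) / (x - 5)
Step 1: 3x^2 * (x - 5) = 3x^3 - 15x^2; subtract.
Step 2: x * (x - 5) = x^2 - 5x; subtract.
Step 3: 3 * (x - 5) = 3x - 15; subtract.
Quotient: 3x^2 + x + 3, Remainder: -5


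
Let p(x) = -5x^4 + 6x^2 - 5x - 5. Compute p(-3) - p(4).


p(-3) = -341
p(4) = -1209
p(-3) - p(4) = -341 + 1209 = 868


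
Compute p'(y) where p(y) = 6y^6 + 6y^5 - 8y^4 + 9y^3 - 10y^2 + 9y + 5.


Apply the power rule term by term:
  d/dy(6y^6) = 36y^5
  d/dy(6y^5) = 30y^4
  d/dy(-8y^4) = -32y^3
  d/dy(9y^3) = 27y^2
  d/dy(-10y^2) = -20y
  d/dy(9y) = 9
  d/dy(5) = 0
p'(y) = 36y^5 + 30y^4 - 32y^3 + 27y^2 - 20y + 9


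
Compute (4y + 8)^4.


Expand (4y + 8)^4 by repeated multiplication:
  (4y + 8)^2 = 16y^2 + 64y + 64
  (4y + 8)^3 = 64y^3 + 384y^2 + 768y + 512
= 256y^4 + 2048y^3 + 6144y^2 + 8192y + 4096


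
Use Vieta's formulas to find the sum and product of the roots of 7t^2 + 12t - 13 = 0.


For at^2+bt+c=0: sum = -b/a, product = c/a.
a=7, b=12, c=-13
Sum = -(12)/7 = -12/7
Product = (-13)/7 = -13/7


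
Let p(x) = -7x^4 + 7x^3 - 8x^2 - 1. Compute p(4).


Using direct substitution:
  -7 * (4)^4 = -1792
  7 * (4)^3 = 448
  -8 * (4)^2 = -128
  0 * (4)^1 = 0
  constant: -1
Sum = -1792 + 448 - 128 + 0 - 1 = -1473


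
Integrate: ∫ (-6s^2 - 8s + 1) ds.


Reverse power rule on each term:
  ∫ -6s^2 ds = -2s^3
  ∫ -8s ds = -4s^2
  ∫ 1 ds = s
F(s) = -2s^3 - 4s^2 + s + C


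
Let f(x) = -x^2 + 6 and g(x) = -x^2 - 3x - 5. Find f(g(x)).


Substitute g(x) into f:
f(g(x)) = -1*(-x^2 - 3x - 5)^2 + 6
(-x^2 - 3x - 5)^2 = x^4 + 6x^3 + 19x^2 + 30x + 25
Expand and combine: -x^4 - 6x^3 - 19x^2 - 30x - 19


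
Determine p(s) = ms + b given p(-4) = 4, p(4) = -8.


p(s) = ms + b. Using p(-4)=4, p(4)=-8:
m = (4 + 8)/(-4 - 4) = 12/-8 = -3/2
b = 4 - m*(-4) = 4 - 6 = -2
p(s) = -(3/2)s - 2


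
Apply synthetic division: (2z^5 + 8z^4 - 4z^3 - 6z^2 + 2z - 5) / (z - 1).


Synthetic division with c = 1. Coefficients: 2, 8, -4, -6, 2, -5
Bring down 2.
  2 * 1 = 2; 2 + 8 = 10
  10 * 1 = 10; 10 - 4 = 6
  6 * 1 = 6; 6 - 6 = 0
  0 * 1 = 0; 0 + 2 = 2
  2 * 1 = 2; 2 - 5 = -3
Quotient: 2z^4 + 10z^3 + 6z^2 + 2, Remainder: -3


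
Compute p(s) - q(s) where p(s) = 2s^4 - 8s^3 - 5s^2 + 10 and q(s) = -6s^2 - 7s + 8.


Distribute the minus sign:
  (2s^4 - 8s^3 - 5s^2 + 10)
- (-6s^2 - 7s + 8)
Negate second polynomial: 6s^2 + 7s - 8
Add: 2s^4 - 8s^3 + s^2 + 7s + 2


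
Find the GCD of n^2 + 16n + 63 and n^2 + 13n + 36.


Factor each:
  n^2 + 16n + 63 = (n + 9)(n + 7)
  n^2 + 13n + 36 = (n + 9)(n + 4)
Common monic factor: n + 9


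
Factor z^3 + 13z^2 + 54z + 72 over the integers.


Try integer roots (divisors of 72). z=-3: p(-3)=0.
Divide out (z + 3): quotient is z^2 + 10z + 24.
Factor the quadratic: (z + 4)(z + 6)
Result: (z + 3)(z + 4)(z + 6)


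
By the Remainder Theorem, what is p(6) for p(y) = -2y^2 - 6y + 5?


By the Remainder Theorem, the remainder equals p(6):
  -2*(6)^2 = -72
  -6*(6)^1 = -36
  constant: 5
Sum: -72 - 36 + 5 = -103


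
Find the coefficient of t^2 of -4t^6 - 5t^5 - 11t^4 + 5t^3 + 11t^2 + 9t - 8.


Read off the coefficient of t^2: 11


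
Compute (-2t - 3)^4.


Expand (-2t - 3)^4 by repeated multiplication:
  (-2t - 3)^2 = 4t^2 + 12t + 9
  (-2t - 3)^3 = -8t^3 - 36t^2 - 54t - 27
= 16t^4 + 96t^3 + 216t^2 + 216t + 81


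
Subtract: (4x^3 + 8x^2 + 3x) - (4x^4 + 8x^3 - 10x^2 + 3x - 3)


Distribute the minus sign:
  (4x^3 + 8x^2 + 3x)
- (4x^4 + 8x^3 - 10x^2 + 3x - 3)
Negate second polynomial: -4x^4 - 8x^3 + 10x^2 - 3x + 3
Add: -4x^4 - 4x^3 + 18x^2 + 3


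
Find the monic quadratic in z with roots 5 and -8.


p(z) = (z - 5)(z + 8)
Expand: z^2 + 3z - 40


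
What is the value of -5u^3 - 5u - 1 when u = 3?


Using direct substitution:
  -5 * (3)^3 = -135
  0 * (3)^2 = 0
  -5 * (3)^1 = -15
  constant: -1
Sum = -135 + 0 - 15 - 1 = -151


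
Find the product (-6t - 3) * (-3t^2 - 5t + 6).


Distribute each term of the first polynomial:
  (-6t)(-3t^2 - 5t + 6) = 18t^3 + 30t^2 - 36t
  (-3)(-3t^2 - 5t + 6) = 9t^2 + 15t - 18
Sum: 18t^3 + 39t^2 - 21t - 18


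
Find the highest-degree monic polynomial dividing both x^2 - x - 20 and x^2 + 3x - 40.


Factor each:
  x^2 - x - 20 = (x - 5)(x + 4)
  x^2 + 3x - 40 = (x - 5)(x + 8)
Common monic factor: x - 5


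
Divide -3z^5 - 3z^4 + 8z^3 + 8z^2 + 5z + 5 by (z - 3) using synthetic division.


Synthetic division with c = 3. Coefficients: -3, -3, 8, 8, 5, 5
Bring down -3.
  -3 * 3 = -9; -9 - 3 = -12
  -12 * 3 = -36; -36 + 8 = -28
  -28 * 3 = -84; -84 + 8 = -76
  -76 * 3 = -228; -228 + 5 = -223
  -223 * 3 = -669; -669 + 5 = -664
Quotient: -3z^4 - 12z^3 - 28z^2 - 76z - 223, Remainder: -664


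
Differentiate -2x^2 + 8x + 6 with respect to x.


Apply the power rule term by term:
  d/dx(-2x^2) = -4x
  d/dx(8x) = 8
  d/dx(6) = 0
p'(x) = -4x + 8


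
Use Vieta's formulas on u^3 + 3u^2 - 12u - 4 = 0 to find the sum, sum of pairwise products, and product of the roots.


Monic cubic u^3+bu^2+cu+d=0: sum=-b, pairwise sum=c, product=-d.
b=3, c=-12, d=-4
r1+r2+r3 = -3
r1r2+r1r3+r2r3 = -12
r1r2r3 = 4


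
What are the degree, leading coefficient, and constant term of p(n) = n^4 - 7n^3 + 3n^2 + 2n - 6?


Highest power of n is 4, with coefficient 1. Constant term is -6.
Degree = 4, leading coefficient = 1, constant term = -6


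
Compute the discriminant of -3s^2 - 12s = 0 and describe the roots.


D = b^2 - 4ac = (-12)^2 - 4(-3)(0) = 144 = 144
Since D > 0: two distinct rational roots


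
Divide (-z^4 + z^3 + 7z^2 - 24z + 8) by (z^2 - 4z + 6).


(-z^4 + z^3 + 7z^2 - 24z + 8) / (z^2 - 4z + 6)
Step 1: -z^2 * (z^2 - 4z + 6) = -z^4 + 4z^3 - 6z^2; subtract.
Step 2: -3z * (z^2 - 4z + 6) = -3z^3 + 12z^2 - 18z; subtract.
Step 3: 1 * (z^2 - 4z + 6) = z^2 - 4z + 6; subtract.
Quotient: -z^2 - 3z + 1, Remainder: -2z + 2


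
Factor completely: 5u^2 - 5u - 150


Roots satisfy r1 + r2 = -b/a = 1 and r1*r2 = c/a = -30.
So r1 = -5, r2 = 6.
5u^2 - 5u - 150 = 5(u - r1)(u - r2) = 5(u + 5)(u - 6)


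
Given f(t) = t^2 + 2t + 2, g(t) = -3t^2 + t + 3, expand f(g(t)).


Substitute g(t) into f:
f(g(t)) = 1*(-3t^2 + t + 3)^2 + 2*(-3t^2 + t + 3) + 2
(-3t^2 + t + 3)^2 = 9t^4 - 6t^3 - 17t^2 + 6t + 9
Expand and combine: 9t^4 - 6t^3 - 23t^2 + 8t + 17


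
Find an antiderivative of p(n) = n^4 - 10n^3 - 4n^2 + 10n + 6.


Reverse power rule on each term:
  ∫ n^4 dn = (1/5)n^5
  ∫ -10n^3 dn = -(5/2)n^4
  ∫ -4n^2 dn = -(4/3)n^3
  ∫ 10n dn = 5n^2
  ∫ 6 dn = 6n
F(n) = (1/5)n^5 - (5/2)n^4 - (4/3)n^3 + 5n^2 + 6n + C


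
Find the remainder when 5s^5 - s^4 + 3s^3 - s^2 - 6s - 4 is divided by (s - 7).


By the Remainder Theorem, the remainder equals p(7):
  5*(7)^5 = 84035
  -1*(7)^4 = -2401
  3*(7)^3 = 1029
  -1*(7)^2 = -49
  -6*(7)^1 = -42
  constant: -4
Sum: 84035 - 2401 + 1029 - 49 - 42 - 4 = 82568


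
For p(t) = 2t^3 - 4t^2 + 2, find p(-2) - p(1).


p(-2) = -30
p(1) = 0
p(-2) - p(1) = -30 = -30


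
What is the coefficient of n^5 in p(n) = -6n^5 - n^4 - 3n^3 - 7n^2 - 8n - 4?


Read off the coefficient of n^5: -6


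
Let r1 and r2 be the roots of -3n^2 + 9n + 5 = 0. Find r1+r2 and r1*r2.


For an^2+bn+c=0: sum = -b/a, product = c/a.
a=-3, b=9, c=5
Sum = -(9)/-3 = 3
Product = (5)/-3 = -5/3


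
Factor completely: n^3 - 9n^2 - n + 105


Try integer roots (divisors of 105). n=5: p(5)=0.
Divide out (n - 5): quotient is n^2 - 4n - 21.
Factor the quadratic: (n + 3)(n - 7)
Result: (n - 5)(n + 3)(n - 7)


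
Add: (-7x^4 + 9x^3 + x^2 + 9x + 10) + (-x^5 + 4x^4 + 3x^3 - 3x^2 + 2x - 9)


Align terms by degree and add:
  -7x^4 + 9x^3 + x^2 + 9x + 10
  -x^5 + 4x^4 + 3x^3 - 3x^2 + 2x - 9
= -x^5 - 3x^4 + 12x^3 - 2x^2 + 11x + 1


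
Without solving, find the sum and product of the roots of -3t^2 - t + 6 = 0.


For at^2+bt+c=0: sum = -b/a, product = c/a.
a=-3, b=-1, c=6
Sum = -(-1)/-3 = -1/3
Product = (6)/-3 = -2


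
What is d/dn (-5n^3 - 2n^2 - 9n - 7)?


Apply the power rule term by term:
  d/dn(-5n^3) = -15n^2
  d/dn(-2n^2) = -4n
  d/dn(-9n) = -9
  d/dn(-7) = 0
p'(n) = -15n^2 - 4n - 9


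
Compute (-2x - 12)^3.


Expand (-2x - 12)^3 by repeated multiplication:
  (-2x - 12)^2 = 4x^2 + 48x + 144
= -8x^3 - 144x^2 - 864x - 1728


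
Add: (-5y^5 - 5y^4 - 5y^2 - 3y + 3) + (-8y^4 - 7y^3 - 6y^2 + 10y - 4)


Align terms by degree and add:
  -5y^5 - 5y^4 - 5y^2 - 3y + 3
  -8y^4 - 7y^3 - 6y^2 + 10y - 4
= -5y^5 - 13y^4 - 7y^3 - 11y^2 + 7y - 1


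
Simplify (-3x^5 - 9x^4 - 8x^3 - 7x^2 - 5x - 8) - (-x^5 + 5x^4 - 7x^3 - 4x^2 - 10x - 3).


Distribute the minus sign:
  (-3x^5 - 9x^4 - 8x^3 - 7x^2 - 5x - 8)
- (-x^5 + 5x^4 - 7x^3 - 4x^2 - 10x - 3)
Negate second polynomial: x^5 - 5x^4 + 7x^3 + 4x^2 + 10x + 3
Add: -2x^5 - 14x^4 - x^3 - 3x^2 + 5x - 5


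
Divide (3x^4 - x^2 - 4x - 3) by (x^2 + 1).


(3x^4 - x^2 - 4x - 3) / (x^2 + 1)
Step 1: 3x^2 * (x^2 + 1) = 3x^4 + 3x^2; subtract.
Step 2: 0 * (x^2 + 1) = 0; subtract.
Step 3: -4 * (x^2 + 1) = -4x^2 - 4; subtract.
Quotient: 3x^2 - 4, Remainder: -4x + 1


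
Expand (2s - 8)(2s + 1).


Distribute each term of the first polynomial:
  (2s)(2s + 1) = 4s^2 + 2s
  (-8)(2s + 1) = -16s - 8
Sum: 4s^2 - 14s - 8


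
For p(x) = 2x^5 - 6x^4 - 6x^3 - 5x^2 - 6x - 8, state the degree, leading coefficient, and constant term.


Highest power of x is 5, with coefficient 2. Constant term is -8.
Degree = 5, leading coefficient = 2, constant term = -8


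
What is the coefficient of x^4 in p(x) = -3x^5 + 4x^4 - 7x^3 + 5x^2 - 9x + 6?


Read off the coefficient of x^4: 4


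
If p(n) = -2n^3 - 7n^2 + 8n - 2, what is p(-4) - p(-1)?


p(-4) = -18
p(-1) = -15
p(-4) - p(-1) = -18 + 15 = -3


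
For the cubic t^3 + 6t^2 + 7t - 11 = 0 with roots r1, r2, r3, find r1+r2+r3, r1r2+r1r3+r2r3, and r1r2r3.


Monic cubic t^3+bt^2+ct+d=0: sum=-b, pairwise sum=c, product=-d.
b=6, c=7, d=-11
r1+r2+r3 = -6
r1r2+r1r3+r2r3 = 7
r1r2r3 = 11


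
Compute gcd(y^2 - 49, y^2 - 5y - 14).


Factor each:
  y^2 - 49 = (y - 7)(y + 7)
  y^2 - 5y - 14 = (y - 7)(y + 2)
Common monic factor: y - 7


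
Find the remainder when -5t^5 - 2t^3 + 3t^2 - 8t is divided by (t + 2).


By the Remainder Theorem, the remainder equals p(-2):
  -5*(-2)^5 = 160
  0*(-2)^4 = 0
  -2*(-2)^3 = 16
  3*(-2)^2 = 12
  -8*(-2)^1 = 16
  constant: 0
Sum: 160 + 0 + 16 + 12 + 16 + 0 = 204


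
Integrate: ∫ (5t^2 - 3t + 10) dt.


Reverse power rule on each term:
  ∫ 5t^2 dt = (5/3)t^3
  ∫ -3t dt = -(3/2)t^2
  ∫ 10 dt = 10t
F(t) = (5/3)t^3 - (3/2)t^2 + 10t + C


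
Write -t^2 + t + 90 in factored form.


Roots satisfy r1 + r2 = -b/a = 1 and r1*r2 = c/a = -90.
So r1 = 10, r2 = -9.
-t^2 + t + 90 = -(t - r1)(t - r2) = -(t - 10)(t + 9)


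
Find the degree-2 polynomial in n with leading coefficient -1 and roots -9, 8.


p(n) = -(n + 9)(n - 8)
Expand: -n^2 - n + 72


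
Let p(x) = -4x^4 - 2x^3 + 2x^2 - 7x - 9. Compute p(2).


Using direct substitution:
  -4 * (2)^4 = -64
  -2 * (2)^3 = -16
  2 * (2)^2 = 8
  -7 * (2)^1 = -14
  constant: -9
Sum = -64 - 16 + 8 - 14 - 9 = -95


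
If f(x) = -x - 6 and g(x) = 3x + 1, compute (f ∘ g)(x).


Substitute g(x) into f:
f(g(x)) = -1*(3x + 1) + (-6)
Expand and combine: -3x - 7


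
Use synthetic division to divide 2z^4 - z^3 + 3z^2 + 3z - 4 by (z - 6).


Synthetic division with c = 6. Coefficients: 2, -1, 3, 3, -4
Bring down 2.
  2 * 6 = 12; 12 - 1 = 11
  11 * 6 = 66; 66 + 3 = 69
  69 * 6 = 414; 414 + 3 = 417
  417 * 6 = 2502; 2502 - 4 = 2498
Quotient: 2z^3 + 11z^2 + 69z + 417, Remainder: 2498


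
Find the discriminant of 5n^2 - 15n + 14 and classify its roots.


D = b^2 - 4ac = (-15)^2 - 4(5)(14) = 225 - 280 = -55
Since D < 0: two complex conjugate roots (no real roots)


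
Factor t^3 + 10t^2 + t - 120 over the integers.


Try integer roots (divisors of -120). t=-5: p(-5)=0.
Divide out (t + 5): quotient is t^2 + 5t - 24.
Factor the quadratic: (t - 3)(t + 8)
Result: (t + 5)(t - 3)(t + 8)


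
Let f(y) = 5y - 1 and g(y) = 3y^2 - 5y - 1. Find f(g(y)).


Substitute g(y) into f:
f(g(y)) = 5*(3y^2 - 5y - 1) + (-1)
Expand and combine: 15y^2 - 25y - 6


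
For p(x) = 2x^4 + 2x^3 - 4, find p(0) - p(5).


p(0) = -4
p(5) = 1496
p(0) - p(5) = -4 - 1496 = -1500


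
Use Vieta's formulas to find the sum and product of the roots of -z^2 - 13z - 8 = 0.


For az^2+bz+c=0: sum = -b/a, product = c/a.
a=-1, b=-13, c=-8
Sum = -(-13)/-1 = -13
Product = (-8)/-1 = 8


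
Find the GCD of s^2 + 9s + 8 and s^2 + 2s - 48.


Factor each:
  s^2 + 9s + 8 = (s + 8)(s + 1)
  s^2 + 2s - 48 = (s + 8)(s - 6)
Common monic factor: s + 8


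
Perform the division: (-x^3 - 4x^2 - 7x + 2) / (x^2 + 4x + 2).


(-x^3 - 4x^2 - 7x + 2) / (x^2 + 4x + 2)
Step 1: -x * (x^2 + 4x + 2) = -x^3 - 4x^2 - 2x; subtract.
Step 2: 0 * (x^2 + 4x + 2) = 0; subtract.
Quotient: -x, Remainder: -5x + 2


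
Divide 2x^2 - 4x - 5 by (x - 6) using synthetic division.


Synthetic division with c = 6. Coefficients: 2, -4, -5
Bring down 2.
  2 * 6 = 12; 12 - 4 = 8
  8 * 6 = 48; 48 - 5 = 43
Quotient: 2x + 8, Remainder: 43


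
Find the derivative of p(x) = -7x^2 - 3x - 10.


Apply the power rule term by term:
  d/dx(-7x^2) = -14x
  d/dx(-3x) = -3
  d/dx(-10) = 0
p'(x) = -14x - 3


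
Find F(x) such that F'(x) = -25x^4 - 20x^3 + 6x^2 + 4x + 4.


Reverse power rule on each term:
  ∫ -25x^4 dx = -5x^5
  ∫ -20x^3 dx = -5x^4
  ∫ 6x^2 dx = 2x^3
  ∫ 4x dx = 2x^2
  ∫ 4 dx = 4x
F(x) = -5x^5 - 5x^4 + 2x^3 + 2x^2 + 4x + C


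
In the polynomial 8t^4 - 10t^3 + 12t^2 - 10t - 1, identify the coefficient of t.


Read off the coefficient of t: -10


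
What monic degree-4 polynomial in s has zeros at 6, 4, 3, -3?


p(s) = (s - 6)(s - 4)(s - 3)(s + 3)
Expand: s^4 - 10s^3 + 15s^2 + 90s - 216


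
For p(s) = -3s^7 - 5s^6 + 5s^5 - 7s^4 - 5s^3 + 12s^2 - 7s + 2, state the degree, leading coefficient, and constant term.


Highest power of s is 7, with coefficient -3. Constant term is 2.
Degree = 7, leading coefficient = -3, constant term = 2


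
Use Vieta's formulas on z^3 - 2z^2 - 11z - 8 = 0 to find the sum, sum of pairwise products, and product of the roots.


Monic cubic z^3+bz^2+cz+d=0: sum=-b, pairwise sum=c, product=-d.
b=-2, c=-11, d=-8
r1+r2+r3 = 2
r1r2+r1r3+r2r3 = -11
r1r2r3 = 8


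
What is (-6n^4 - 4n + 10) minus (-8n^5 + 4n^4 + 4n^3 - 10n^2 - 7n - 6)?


Distribute the minus sign:
  (-6n^4 - 4n + 10)
- (-8n^5 + 4n^4 + 4n^3 - 10n^2 - 7n - 6)
Negate second polynomial: 8n^5 - 4n^4 - 4n^3 + 10n^2 + 7n + 6
Add: 8n^5 - 10n^4 - 4n^3 + 10n^2 + 3n + 16


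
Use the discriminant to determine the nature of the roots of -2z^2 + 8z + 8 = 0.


D = b^2 - 4ac = (8)^2 - 4(-2)(8) = 64 + 64 = 128
Since D > 0: two distinct irrational roots


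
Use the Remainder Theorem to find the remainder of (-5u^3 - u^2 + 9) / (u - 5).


By the Remainder Theorem, the remainder equals p(5):
  -5*(5)^3 = -625
  -1*(5)^2 = -25
  0*(5)^1 = 0
  constant: 9
Sum: -625 - 25 + 0 + 9 = -641


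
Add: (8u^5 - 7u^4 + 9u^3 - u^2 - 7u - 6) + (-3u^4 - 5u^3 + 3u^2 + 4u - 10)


Align terms by degree and add:
  8u^5 - 7u^4 + 9u^3 - u^2 - 7u - 6
  -3u^4 - 5u^3 + 3u^2 + 4u - 10
= 8u^5 - 10u^4 + 4u^3 + 2u^2 - 3u - 16


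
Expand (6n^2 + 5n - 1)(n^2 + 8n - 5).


Distribute each term of the first polynomial:
  (6n^2)(n^2 + 8n - 5) = 6n^4 + 48n^3 - 30n^2
  (5n)(n^2 + 8n - 5) = 5n^3 + 40n^2 - 25n
  (-1)(n^2 + 8n - 5) = -n^2 - 8n + 5
Sum: 6n^4 + 53n^3 + 9n^2 - 33n + 5


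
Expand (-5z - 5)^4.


Expand (-5z - 5)^4 by repeated multiplication:
  (-5z - 5)^2 = 25z^2 + 50z + 25
  (-5z - 5)^3 = -125z^3 - 375z^2 - 375z - 125
= 625z^4 + 2500z^3 + 3750z^2 + 2500z + 625


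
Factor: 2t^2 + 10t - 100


Roots satisfy r1 + r2 = -b/a = -5 and r1*r2 = c/a = -50.
So r1 = 5, r2 = -10.
2t^2 + 10t - 100 = 2(t - r1)(t - r2) = 2(t - 5)(t + 10)


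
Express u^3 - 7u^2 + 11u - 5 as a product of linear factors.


Try integer roots (divisors of -5). u=1: p(1)=0.
Divide out (u - 1): quotient is u^2 - 6u + 5.
Factor the quadratic: (u - 1)(u - 5)
Result: (u - 1)(u - 1)(u - 5)


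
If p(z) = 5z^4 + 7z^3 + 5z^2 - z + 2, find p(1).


Using direct substitution:
  5 * (1)^4 = 5
  7 * (1)^3 = 7
  5 * (1)^2 = 5
  -1 * (1)^1 = -1
  constant: 2
Sum = 5 + 7 + 5 - 1 + 2 = 18


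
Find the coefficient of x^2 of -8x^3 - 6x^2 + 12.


Read off the coefficient of x^2: -6


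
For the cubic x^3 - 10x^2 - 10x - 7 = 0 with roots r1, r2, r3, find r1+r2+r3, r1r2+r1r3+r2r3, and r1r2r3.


Monic cubic x^3+bx^2+cx+d=0: sum=-b, pairwise sum=c, product=-d.
b=-10, c=-10, d=-7
r1+r2+r3 = 10
r1r2+r1r3+r2r3 = -10
r1r2r3 = 7


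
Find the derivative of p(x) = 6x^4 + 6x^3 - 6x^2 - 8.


Apply the power rule term by term:
  d/dx(6x^4) = 24x^3
  d/dx(6x^3) = 18x^2
  d/dx(-6x^2) = -12x
  d/dx(-8) = 0
p'(x) = 24x^3 + 18x^2 - 12x


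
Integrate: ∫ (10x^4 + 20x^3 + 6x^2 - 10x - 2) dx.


Reverse power rule on each term:
  ∫ 10x^4 dx = 2x^5
  ∫ 20x^3 dx = 5x^4
  ∫ 6x^2 dx = 2x^3
  ∫ -10x dx = -5x^2
  ∫ -2 dx = -2x
F(x) = 2x^5 + 5x^4 + 2x^3 - 5x^2 - 2x + C


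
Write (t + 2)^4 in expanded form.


Expand (t + 2)^4 by repeated multiplication:
  (t + 2)^2 = t^2 + 4t + 4
  (t + 2)^3 = t^3 + 6t^2 + 12t + 8
= t^4 + 8t^3 + 24t^2 + 32t + 16


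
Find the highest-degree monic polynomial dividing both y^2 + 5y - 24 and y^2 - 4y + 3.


Factor each:
  y^2 + 5y - 24 = (y - 3)(y + 8)
  y^2 - 4y + 3 = (y - 3)(y - 1)
Common monic factor: y - 3


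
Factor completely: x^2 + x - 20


Roots satisfy r1 + r2 = -b/a = -1 and r1*r2 = c/a = -20.
So r1 = 4, r2 = -5.
x^2 + x - 20 = (x - r1)(x - r2) = (x - 4)(x + 5)


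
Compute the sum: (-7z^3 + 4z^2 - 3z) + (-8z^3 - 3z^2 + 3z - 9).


Align terms by degree and add:
  -7z^3 + 4z^2 - 3z
  -8z^3 - 3z^2 + 3z - 9
= -15z^3 + z^2 - 9


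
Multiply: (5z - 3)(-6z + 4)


Distribute each term of the first polynomial:
  (5z)(-6z + 4) = -30z^2 + 20z
  (-3)(-6z + 4) = 18z - 12
Sum: -30z^2 + 38z - 12


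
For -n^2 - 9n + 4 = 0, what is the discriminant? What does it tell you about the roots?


D = b^2 - 4ac = (-9)^2 - 4(-1)(4) = 81 + 16 = 97
Since D > 0: two distinct irrational roots


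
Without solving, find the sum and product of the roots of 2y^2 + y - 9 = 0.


For ay^2+by+c=0: sum = -b/a, product = c/a.
a=2, b=1, c=-9
Sum = -(1)/2 = -1/2
Product = (-9)/2 = -9/2


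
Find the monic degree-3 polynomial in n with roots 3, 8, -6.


p(n) = (n - 3)(n - 8)(n + 6)
Expand: n^3 - 5n^2 - 42n + 144


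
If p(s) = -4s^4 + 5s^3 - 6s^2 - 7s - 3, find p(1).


Using direct substitution:
  -4 * (1)^4 = -4
  5 * (1)^3 = 5
  -6 * (1)^2 = -6
  -7 * (1)^1 = -7
  constant: -3
Sum = -4 + 5 - 6 - 7 - 3 = -15


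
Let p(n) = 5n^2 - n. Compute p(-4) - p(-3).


p(-4) = 84
p(-3) = 48
p(-4) - p(-3) = 84 - 48 = 36


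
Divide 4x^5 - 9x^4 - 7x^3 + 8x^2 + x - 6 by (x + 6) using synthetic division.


Synthetic division with c = -6. Coefficients: 4, -9, -7, 8, 1, -6
Bring down 4.
  4 * -6 = -24; -24 - 9 = -33
  -33 * -6 = 198; 198 - 7 = 191
  191 * -6 = -1146; -1146 + 8 = -1138
  -1138 * -6 = 6828; 6828 + 1 = 6829
  6829 * -6 = -40974; -40974 - 6 = -40980
Quotient: 4x^4 - 33x^3 + 191x^2 - 1138x + 6829, Remainder: -40980


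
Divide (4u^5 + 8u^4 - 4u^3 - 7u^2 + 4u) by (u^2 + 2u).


(4u^5 + 8u^4 - 4u^3 - 7u^2 + 4u) / (u^2 + 2u)
Step 1: 4u^3 * (u^2 + 2u) = 4u^5 + 8u^4; subtract.
Step 2: 0 * (u^2 + 2u) = 0; subtract.
Step 3: -4u * (u^2 + 2u) = -4u^3 - 8u^2; subtract.
Step 4: 1 * (u^2 + 2u) = u^2 + 2u; subtract.
Quotient: 4u^3 - 4u + 1, Remainder: 2u


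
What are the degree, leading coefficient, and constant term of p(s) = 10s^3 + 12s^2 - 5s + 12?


Highest power of s is 3, with coefficient 10. Constant term is 12.
Degree = 3, leading coefficient = 10, constant term = 12


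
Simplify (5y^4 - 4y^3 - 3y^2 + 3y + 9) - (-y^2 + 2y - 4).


Distribute the minus sign:
  (5y^4 - 4y^3 - 3y^2 + 3y + 9)
- (-y^2 + 2y - 4)
Negate second polynomial: y^2 - 2y + 4
Add: 5y^4 - 4y^3 - 2y^2 + y + 13


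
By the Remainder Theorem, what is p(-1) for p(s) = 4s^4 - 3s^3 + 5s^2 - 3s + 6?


By the Remainder Theorem, the remainder equals p(-1):
  4*(-1)^4 = 4
  -3*(-1)^3 = 3
  5*(-1)^2 = 5
  -3*(-1)^1 = 3
  constant: 6
Sum: 4 + 3 + 5 + 3 + 6 = 21


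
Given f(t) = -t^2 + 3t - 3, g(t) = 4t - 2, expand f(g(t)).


Substitute g(t) into f:
f(g(t)) = -1*(4t - 2)^2 + 3*(4t - 2) + (-3)
(4t - 2)^2 = 16t^2 - 16t + 4
Expand and combine: -16t^2 + 28t - 13


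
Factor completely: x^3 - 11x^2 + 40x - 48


Try integer roots (divisors of -48). x=4: p(4)=0.
Divide out (x - 4): quotient is x^2 - 7x + 12.
Factor the quadratic: (x - 4)(x - 3)
Result: (x - 4)(x - 4)(x - 3)


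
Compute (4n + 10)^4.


Expand (4n + 10)^4 by repeated multiplication:
  (4n + 10)^2 = 16n^2 + 80n + 100
  (4n + 10)^3 = 64n^3 + 480n^2 + 1200n + 1000
= 256n^4 + 2560n^3 + 9600n^2 + 16000n + 10000


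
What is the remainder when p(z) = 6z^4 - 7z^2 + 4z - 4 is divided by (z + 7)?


By the Remainder Theorem, the remainder equals p(-7):
  6*(-7)^4 = 14406
  0*(-7)^3 = 0
  -7*(-7)^2 = -343
  4*(-7)^1 = -28
  constant: -4
Sum: 14406 + 0 - 343 - 28 - 4 = 14031


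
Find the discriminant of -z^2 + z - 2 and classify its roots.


D = b^2 - 4ac = (1)^2 - 4(-1)(-2) = 1 - 8 = -7
Since D < 0: two complex conjugate roots (no real roots)


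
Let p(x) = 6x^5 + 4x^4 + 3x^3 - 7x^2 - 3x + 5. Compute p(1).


Using direct substitution:
  6 * (1)^5 = 6
  4 * (1)^4 = 4
  3 * (1)^3 = 3
  -7 * (1)^2 = -7
  -3 * (1)^1 = -3
  constant: 5
Sum = 6 + 4 + 3 - 7 - 3 + 5 = 8


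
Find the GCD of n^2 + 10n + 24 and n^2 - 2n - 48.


Factor each:
  n^2 + 10n + 24 = (n + 6)(n + 4)
  n^2 - 2n - 48 = (n + 6)(n - 8)
Common monic factor: n + 6


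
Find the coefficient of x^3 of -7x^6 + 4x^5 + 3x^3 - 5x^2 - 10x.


Read off the coefficient of x^3: 3


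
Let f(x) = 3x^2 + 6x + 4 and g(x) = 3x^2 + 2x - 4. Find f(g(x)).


Substitute g(x) into f:
f(g(x)) = 3*(3x^2 + 2x - 4)^2 + 6*(3x^2 + 2x - 4) + 4
(3x^2 + 2x - 4)^2 = 9x^4 + 12x^3 - 20x^2 - 16x + 16
Expand and combine: 27x^4 + 36x^3 - 42x^2 - 36x + 28


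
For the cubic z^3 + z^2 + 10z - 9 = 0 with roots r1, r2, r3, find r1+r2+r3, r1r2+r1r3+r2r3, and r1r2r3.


Monic cubic z^3+bz^2+cz+d=0: sum=-b, pairwise sum=c, product=-d.
b=1, c=10, d=-9
r1+r2+r3 = -1
r1r2+r1r3+r2r3 = 10
r1r2r3 = 9


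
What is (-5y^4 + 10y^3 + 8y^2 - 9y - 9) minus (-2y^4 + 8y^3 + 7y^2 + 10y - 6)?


Distribute the minus sign:
  (-5y^4 + 10y^3 + 8y^2 - 9y - 9)
- (-2y^4 + 8y^3 + 7y^2 + 10y - 6)
Negate second polynomial: 2y^4 - 8y^3 - 7y^2 - 10y + 6
Add: -3y^4 + 2y^3 + y^2 - 19y - 3


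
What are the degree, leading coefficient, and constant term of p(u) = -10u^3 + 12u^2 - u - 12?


Highest power of u is 3, with coefficient -10. Constant term is -12.
Degree = 3, leading coefficient = -10, constant term = -12


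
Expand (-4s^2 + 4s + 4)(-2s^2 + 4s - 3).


Distribute each term of the first polynomial:
  (-4s^2)(-2s^2 + 4s - 3) = 8s^4 - 16s^3 + 12s^2
  (4s)(-2s^2 + 4s - 3) = -8s^3 + 16s^2 - 12s
  (4)(-2s^2 + 4s - 3) = -8s^2 + 16s - 12
Sum: 8s^4 - 24s^3 + 20s^2 + 4s - 12


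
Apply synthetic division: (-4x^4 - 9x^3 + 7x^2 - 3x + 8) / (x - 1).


Synthetic division with c = 1. Coefficients: -4, -9, 7, -3, 8
Bring down -4.
  -4 * 1 = -4; -4 - 9 = -13
  -13 * 1 = -13; -13 + 7 = -6
  -6 * 1 = -6; -6 - 3 = -9
  -9 * 1 = -9; -9 + 8 = -1
Quotient: -4x^3 - 13x^2 - 6x - 9, Remainder: -1


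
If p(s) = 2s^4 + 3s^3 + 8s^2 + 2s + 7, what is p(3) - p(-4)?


p(3) = 328
p(-4) = 447
p(3) - p(-4) = 328 - 447 = -119


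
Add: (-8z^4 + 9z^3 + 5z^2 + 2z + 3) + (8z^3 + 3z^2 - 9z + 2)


Align terms by degree and add:
  -8z^4 + 9z^3 + 5z^2 + 2z + 3
+ 8z^3 + 3z^2 - 9z + 2
= -8z^4 + 17z^3 + 8z^2 - 7z + 5
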